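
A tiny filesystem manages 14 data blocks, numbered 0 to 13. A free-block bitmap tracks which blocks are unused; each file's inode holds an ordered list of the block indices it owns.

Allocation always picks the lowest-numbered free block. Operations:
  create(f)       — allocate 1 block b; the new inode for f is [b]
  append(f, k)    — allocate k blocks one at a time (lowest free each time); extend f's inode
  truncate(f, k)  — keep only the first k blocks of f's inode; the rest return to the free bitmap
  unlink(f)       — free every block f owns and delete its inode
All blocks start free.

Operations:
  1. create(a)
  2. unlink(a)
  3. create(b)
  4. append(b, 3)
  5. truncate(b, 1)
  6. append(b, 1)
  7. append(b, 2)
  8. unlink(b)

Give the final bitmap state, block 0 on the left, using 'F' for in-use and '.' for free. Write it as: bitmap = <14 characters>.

bitmap = ..............

after create(a) → a:[0]  free=[F.............]
after unlink(a) →   free=[..............]
after create(b) → b:[0]  free=[F.............]
after append(b, 3) → b:[0, 1, 2, 3]  free=[FFFF..........]
after truncate(b, 1) → b:[0]  free=[F.............]
after append(b, 1) → b:[0, 1]  free=[FF............]
after append(b, 2) → b:[0, 1, 2, 3]  free=[FFFF..........]
after unlink(b) →   free=[..............]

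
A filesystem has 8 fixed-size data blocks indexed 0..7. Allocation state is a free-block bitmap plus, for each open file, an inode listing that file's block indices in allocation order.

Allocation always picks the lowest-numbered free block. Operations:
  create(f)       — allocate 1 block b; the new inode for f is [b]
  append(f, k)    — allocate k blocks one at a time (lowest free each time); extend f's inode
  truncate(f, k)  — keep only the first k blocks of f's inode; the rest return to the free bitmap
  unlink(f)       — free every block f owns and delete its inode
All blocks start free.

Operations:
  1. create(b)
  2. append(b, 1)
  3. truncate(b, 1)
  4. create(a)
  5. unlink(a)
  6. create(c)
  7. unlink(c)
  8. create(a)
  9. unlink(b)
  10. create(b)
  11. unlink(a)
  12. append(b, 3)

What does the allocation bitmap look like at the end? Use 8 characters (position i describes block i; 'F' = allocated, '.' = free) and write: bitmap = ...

  1. create(b)  ⇒  F.......  {b→[0]}
  2. append(b, 1)  ⇒  FF......  {b→[0, 1]}
  3. truncate(b, 1)  ⇒  F.......  {b→[0]}
  4. create(a)  ⇒  FF......  {a→[1]; b→[0]}
  5. unlink(a)  ⇒  F.......  {b→[0]}
  6. create(c)  ⇒  FF......  {b→[0]; c→[1]}
  7. unlink(c)  ⇒  F.......  {b→[0]}
  8. create(a)  ⇒  FF......  {a→[1]; b→[0]}
  9. unlink(b)  ⇒  .F......  {a→[1]}
  10. create(b)  ⇒  FF......  {a→[1]; b→[0]}
  11. unlink(a)  ⇒  F.......  {b→[0]}
  12. append(b, 3)  ⇒  FFFF....  {b→[0, 1, 2, 3]}

bitmap = FFFF....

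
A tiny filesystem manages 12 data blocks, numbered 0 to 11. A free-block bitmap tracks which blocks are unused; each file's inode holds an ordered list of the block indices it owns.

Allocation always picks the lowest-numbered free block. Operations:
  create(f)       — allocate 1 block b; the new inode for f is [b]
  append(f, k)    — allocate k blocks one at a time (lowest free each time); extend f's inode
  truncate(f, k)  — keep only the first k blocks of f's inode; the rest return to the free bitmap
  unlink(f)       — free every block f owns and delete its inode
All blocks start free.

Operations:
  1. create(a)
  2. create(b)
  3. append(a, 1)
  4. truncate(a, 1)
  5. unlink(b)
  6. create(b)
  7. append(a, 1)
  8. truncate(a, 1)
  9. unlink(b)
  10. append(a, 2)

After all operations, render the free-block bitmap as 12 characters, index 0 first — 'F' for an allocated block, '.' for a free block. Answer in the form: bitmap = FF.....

bitmap = FFF.........

[1] create(a) — a=0 (map F...........)
[2] create(b) — a=0 b=1 (map FF..........)
[3] append(a, 1) — a=0,2 b=1 (map FFF.........)
[4] truncate(a, 1) — a=0 b=1 (map FF..........)
[5] unlink(b) — a=0 (map F...........)
[6] create(b) — a=0 b=1 (map FF..........)
[7] append(a, 1) — a=0,2 b=1 (map FFF.........)
[8] truncate(a, 1) — a=0 b=1 (map FF..........)
[9] unlink(b) — a=0 (map F...........)
[10] append(a, 2) — a=0,1,2 (map FFF.........)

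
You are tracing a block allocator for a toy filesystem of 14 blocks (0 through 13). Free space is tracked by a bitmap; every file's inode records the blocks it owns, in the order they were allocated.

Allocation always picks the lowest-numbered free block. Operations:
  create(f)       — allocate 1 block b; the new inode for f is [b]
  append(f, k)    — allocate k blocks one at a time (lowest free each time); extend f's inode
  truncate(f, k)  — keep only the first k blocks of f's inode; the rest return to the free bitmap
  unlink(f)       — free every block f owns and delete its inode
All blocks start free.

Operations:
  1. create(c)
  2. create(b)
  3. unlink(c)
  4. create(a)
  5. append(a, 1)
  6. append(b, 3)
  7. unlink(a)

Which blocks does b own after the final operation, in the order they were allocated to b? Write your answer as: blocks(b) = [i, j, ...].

blocks(b) = [1, 3, 4, 5]

  1. create(c)  ⇒  F.............  {c→[0]}
  2. create(b)  ⇒  FF............  {b→[1]; c→[0]}
  3. unlink(c)  ⇒  .F............  {b→[1]}
  4. create(a)  ⇒  FF............  {a→[0]; b→[1]}
  5. append(a, 1)  ⇒  FFF...........  {a→[0, 2]; b→[1]}
  6. append(b, 3)  ⇒  FFFFFF........  {a→[0, 2]; b→[1, 3, 4, 5]}
  7. unlink(a)  ⇒  .F.FFF........  {b→[1, 3, 4, 5]}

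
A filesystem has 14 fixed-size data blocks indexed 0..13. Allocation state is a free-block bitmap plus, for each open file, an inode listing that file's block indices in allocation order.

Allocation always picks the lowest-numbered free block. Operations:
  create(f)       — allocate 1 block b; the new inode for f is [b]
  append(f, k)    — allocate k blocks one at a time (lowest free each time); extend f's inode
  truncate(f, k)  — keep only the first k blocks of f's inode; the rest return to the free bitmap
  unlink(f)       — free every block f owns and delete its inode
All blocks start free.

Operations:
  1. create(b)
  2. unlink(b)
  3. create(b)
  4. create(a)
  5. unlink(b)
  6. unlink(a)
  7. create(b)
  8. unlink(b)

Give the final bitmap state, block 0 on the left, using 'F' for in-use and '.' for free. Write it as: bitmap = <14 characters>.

bitmap = ..............

  1. create(b)  ⇒  F.............  {b→[0]}
  2. unlink(b)  ⇒  ..............  {}
  3. create(b)  ⇒  F.............  {b→[0]}
  4. create(a)  ⇒  FF............  {a→[1]; b→[0]}
  5. unlink(b)  ⇒  .F............  {a→[1]}
  6. unlink(a)  ⇒  ..............  {}
  7. create(b)  ⇒  F.............  {b→[0]}
  8. unlink(b)  ⇒  ..............  {}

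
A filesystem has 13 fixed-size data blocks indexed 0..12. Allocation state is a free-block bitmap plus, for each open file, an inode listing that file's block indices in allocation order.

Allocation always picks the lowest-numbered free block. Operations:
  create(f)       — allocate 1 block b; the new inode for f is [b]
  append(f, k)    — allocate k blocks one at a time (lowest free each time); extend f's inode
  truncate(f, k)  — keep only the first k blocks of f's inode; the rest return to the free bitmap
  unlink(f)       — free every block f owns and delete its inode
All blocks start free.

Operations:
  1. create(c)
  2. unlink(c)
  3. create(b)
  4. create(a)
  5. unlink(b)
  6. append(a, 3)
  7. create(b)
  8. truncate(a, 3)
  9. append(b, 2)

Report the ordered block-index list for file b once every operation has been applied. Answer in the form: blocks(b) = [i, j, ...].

blocks(b) = [4, 3, 5]

  1. create(c)  ⇒  F............  {c→[0]}
  2. unlink(c)  ⇒  .............  {}
  3. create(b)  ⇒  F............  {b→[0]}
  4. create(a)  ⇒  FF...........  {a→[1]; b→[0]}
  5. unlink(b)  ⇒  .F...........  {a→[1]}
  6. append(a, 3)  ⇒  FFFF.........  {a→[1, 0, 2, 3]}
  7. create(b)  ⇒  FFFFF........  {a→[1, 0, 2, 3]; b→[4]}
  8. truncate(a, 3)  ⇒  FFF.F........  {a→[1, 0, 2]; b→[4]}
  9. append(b, 2)  ⇒  FFFFFF.......  {a→[1, 0, 2]; b→[4, 3, 5]}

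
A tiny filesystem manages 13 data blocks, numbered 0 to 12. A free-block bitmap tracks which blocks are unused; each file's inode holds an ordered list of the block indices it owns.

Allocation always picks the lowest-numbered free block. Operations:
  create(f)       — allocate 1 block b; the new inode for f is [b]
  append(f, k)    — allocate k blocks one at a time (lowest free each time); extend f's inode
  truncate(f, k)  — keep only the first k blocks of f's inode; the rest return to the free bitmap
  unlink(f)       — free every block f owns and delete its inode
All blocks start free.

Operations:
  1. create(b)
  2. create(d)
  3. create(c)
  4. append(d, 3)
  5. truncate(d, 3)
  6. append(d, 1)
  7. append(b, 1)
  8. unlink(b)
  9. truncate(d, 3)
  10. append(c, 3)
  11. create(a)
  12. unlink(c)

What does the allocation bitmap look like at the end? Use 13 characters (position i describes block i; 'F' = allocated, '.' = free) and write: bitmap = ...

  1. create(b)  ⇒  F............  {b→[0]}
  2. create(d)  ⇒  FF...........  {b→[0]; d→[1]}
  3. create(c)  ⇒  FFF..........  {b→[0]; c→[2]; d→[1]}
  4. append(d, 3)  ⇒  FFFFFF.......  {b→[0]; c→[2]; d→[1, 3, 4, 5]}
  5. truncate(d, 3)  ⇒  FFFFF........  {b→[0]; c→[2]; d→[1, 3, 4]}
  6. append(d, 1)  ⇒  FFFFFF.......  {b→[0]; c→[2]; d→[1, 3, 4, 5]}
  7. append(b, 1)  ⇒  FFFFFFF......  {b→[0, 6]; c→[2]; d→[1, 3, 4, 5]}
  8. unlink(b)  ⇒  .FFFFF.......  {c→[2]; d→[1, 3, 4, 5]}
  9. truncate(d, 3)  ⇒  .FFFF........  {c→[2]; d→[1, 3, 4]}
  10. append(c, 3)  ⇒  FFFFFFF......  {c→[2, 0, 5, 6]; d→[1, 3, 4]}
  11. create(a)  ⇒  FFFFFFFF.....  {a→[7]; c→[2, 0, 5, 6]; d→[1, 3, 4]}
  12. unlink(c)  ⇒  .F.FF..F.....  {a→[7]; d→[1, 3, 4]}

bitmap = .F.FF..F.....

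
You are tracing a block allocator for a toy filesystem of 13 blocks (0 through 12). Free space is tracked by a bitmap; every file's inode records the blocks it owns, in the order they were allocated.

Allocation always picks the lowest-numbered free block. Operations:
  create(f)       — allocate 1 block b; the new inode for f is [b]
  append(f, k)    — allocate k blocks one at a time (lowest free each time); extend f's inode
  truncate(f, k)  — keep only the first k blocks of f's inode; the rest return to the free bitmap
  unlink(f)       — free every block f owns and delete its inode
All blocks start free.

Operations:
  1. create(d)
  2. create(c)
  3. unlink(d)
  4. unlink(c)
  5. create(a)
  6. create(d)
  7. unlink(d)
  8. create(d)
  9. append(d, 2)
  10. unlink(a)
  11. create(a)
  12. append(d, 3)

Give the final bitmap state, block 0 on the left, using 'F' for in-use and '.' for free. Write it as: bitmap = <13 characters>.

create(d): bitmap=F............ | d=[0]
create(c): bitmap=FF........... | c=[1] d=[0]
unlink(d): bitmap=.F........... | c=[1]
unlink(c): bitmap=............. | 
create(a): bitmap=F............ | a=[0]
create(d): bitmap=FF........... | a=[0] d=[1]
unlink(d): bitmap=F............ | a=[0]
create(d): bitmap=FF........... | a=[0] d=[1]
append(d, 2): bitmap=FFFF......... | a=[0] d=[1, 2, 3]
unlink(a): bitmap=.FFF......... | d=[1, 2, 3]
create(a): bitmap=FFFF......... | a=[0] d=[1, 2, 3]
append(d, 3): bitmap=FFFFFFF...... | a=[0] d=[1, 2, 3, 4, 5, 6]

bitmap = FFFFFFF......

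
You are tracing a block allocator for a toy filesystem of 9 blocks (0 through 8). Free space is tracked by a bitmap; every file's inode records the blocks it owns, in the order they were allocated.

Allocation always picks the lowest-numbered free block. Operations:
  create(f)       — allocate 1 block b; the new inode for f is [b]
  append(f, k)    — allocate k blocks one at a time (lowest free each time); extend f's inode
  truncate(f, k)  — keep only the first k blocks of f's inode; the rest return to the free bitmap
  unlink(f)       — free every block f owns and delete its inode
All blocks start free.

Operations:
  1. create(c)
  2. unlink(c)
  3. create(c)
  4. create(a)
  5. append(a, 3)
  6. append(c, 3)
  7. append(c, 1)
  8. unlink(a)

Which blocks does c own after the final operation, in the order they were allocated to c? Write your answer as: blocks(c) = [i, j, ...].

after create(c) → c:[0]  free=[F........]
after unlink(c) →   free=[.........]
after create(c) → c:[0]  free=[F........]
after create(a) → a:[1], c:[0]  free=[FF.......]
after append(a, 3) → a:[1, 2, 3, 4], c:[0]  free=[FFFFF....]
after append(c, 3) → a:[1, 2, 3, 4], c:[0, 5, 6, 7]  free=[FFFFFFFF.]
after append(c, 1) → a:[1, 2, 3, 4], c:[0, 5, 6, 7, 8]  free=[FFFFFFFFF]
after unlink(a) → c:[0, 5, 6, 7, 8]  free=[F....FFFF]

blocks(c) = [0, 5, 6, 7, 8]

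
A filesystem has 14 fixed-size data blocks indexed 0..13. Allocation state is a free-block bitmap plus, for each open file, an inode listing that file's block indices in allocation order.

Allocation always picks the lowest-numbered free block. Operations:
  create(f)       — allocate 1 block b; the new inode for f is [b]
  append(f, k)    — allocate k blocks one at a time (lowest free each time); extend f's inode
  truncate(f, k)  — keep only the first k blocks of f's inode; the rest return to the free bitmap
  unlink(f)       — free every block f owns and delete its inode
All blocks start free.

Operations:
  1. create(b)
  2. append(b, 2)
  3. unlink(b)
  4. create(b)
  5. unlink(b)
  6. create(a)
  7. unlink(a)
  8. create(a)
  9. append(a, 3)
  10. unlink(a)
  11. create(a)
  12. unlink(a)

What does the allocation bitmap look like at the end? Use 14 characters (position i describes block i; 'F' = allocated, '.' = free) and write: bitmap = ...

bitmap = ..............

  1. create(b)  ⇒  F.............  {b→[0]}
  2. append(b, 2)  ⇒  FFF...........  {b→[0, 1, 2]}
  3. unlink(b)  ⇒  ..............  {}
  4. create(b)  ⇒  F.............  {b→[0]}
  5. unlink(b)  ⇒  ..............  {}
  6. create(a)  ⇒  F.............  {a→[0]}
  7. unlink(a)  ⇒  ..............  {}
  8. create(a)  ⇒  F.............  {a→[0]}
  9. append(a, 3)  ⇒  FFFF..........  {a→[0, 1, 2, 3]}
  10. unlink(a)  ⇒  ..............  {}
  11. create(a)  ⇒  F.............  {a→[0]}
  12. unlink(a)  ⇒  ..............  {}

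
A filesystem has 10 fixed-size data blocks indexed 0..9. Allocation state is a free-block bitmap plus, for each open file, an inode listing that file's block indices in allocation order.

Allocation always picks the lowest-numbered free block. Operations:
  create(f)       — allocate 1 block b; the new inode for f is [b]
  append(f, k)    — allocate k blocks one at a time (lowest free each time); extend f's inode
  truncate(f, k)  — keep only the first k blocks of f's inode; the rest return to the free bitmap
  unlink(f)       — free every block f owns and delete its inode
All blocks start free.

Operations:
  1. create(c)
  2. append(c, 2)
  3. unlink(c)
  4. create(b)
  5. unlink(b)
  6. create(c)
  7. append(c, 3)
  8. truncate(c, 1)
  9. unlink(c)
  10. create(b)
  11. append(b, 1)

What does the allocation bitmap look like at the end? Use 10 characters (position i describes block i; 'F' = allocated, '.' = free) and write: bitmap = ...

bitmap = FF........

create(c): bitmap=F......... | c=[0]
append(c, 2): bitmap=FFF....... | c=[0, 1, 2]
unlink(c): bitmap=.......... | 
create(b): bitmap=F......... | b=[0]
unlink(b): bitmap=.......... | 
create(c): bitmap=F......... | c=[0]
append(c, 3): bitmap=FFFF...... | c=[0, 1, 2, 3]
truncate(c, 1): bitmap=F......... | c=[0]
unlink(c): bitmap=.......... | 
create(b): bitmap=F......... | b=[0]
append(b, 1): bitmap=FF........ | b=[0, 1]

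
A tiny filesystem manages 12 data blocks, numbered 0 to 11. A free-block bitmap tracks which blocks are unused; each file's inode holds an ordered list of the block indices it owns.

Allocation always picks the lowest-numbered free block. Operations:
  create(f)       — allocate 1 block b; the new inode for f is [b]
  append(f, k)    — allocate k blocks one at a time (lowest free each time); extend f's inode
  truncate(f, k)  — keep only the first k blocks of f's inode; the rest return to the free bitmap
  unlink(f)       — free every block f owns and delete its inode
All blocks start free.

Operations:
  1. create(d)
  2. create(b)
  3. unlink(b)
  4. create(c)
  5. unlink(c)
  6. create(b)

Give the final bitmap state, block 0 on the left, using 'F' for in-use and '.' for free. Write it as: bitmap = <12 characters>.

bitmap = FF..........

[1] create(d) — d=0 (map F...........)
[2] create(b) — b=1 d=0 (map FF..........)
[3] unlink(b) — d=0 (map F...........)
[4] create(c) — c=1 d=0 (map FF..........)
[5] unlink(c) — d=0 (map F...........)
[6] create(b) — b=1 d=0 (map FF..........)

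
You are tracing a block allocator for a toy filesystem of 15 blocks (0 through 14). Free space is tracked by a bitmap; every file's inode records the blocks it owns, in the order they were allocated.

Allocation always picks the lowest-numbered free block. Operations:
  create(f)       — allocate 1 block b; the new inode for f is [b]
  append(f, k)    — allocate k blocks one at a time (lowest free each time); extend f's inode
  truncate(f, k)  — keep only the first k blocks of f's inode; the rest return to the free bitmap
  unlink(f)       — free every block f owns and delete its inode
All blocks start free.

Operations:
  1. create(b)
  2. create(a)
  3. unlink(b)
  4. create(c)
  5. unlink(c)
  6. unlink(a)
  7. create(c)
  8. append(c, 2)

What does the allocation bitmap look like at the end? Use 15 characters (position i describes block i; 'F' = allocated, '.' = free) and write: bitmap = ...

create(b): bitmap=F.............. | b=[0]
create(a): bitmap=FF............. | a=[1] b=[0]
unlink(b): bitmap=.F............. | a=[1]
create(c): bitmap=FF............. | a=[1] c=[0]
unlink(c): bitmap=.F............. | a=[1]
unlink(a): bitmap=............... | 
create(c): bitmap=F.............. | c=[0]
append(c, 2): bitmap=FFF............ | c=[0, 1, 2]

bitmap = FFF............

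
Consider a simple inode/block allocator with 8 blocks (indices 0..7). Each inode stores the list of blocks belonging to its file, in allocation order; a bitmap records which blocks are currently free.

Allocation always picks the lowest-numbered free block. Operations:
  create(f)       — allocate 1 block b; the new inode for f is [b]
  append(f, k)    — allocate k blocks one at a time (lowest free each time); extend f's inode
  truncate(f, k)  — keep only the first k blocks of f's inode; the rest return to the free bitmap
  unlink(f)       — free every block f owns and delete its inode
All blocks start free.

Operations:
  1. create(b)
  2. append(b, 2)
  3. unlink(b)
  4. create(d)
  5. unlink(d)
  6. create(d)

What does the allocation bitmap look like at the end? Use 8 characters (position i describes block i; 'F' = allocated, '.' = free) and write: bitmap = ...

bitmap = F.......

after create(b) → b:[0]  free=[F.......]
after append(b, 2) → b:[0, 1, 2]  free=[FFF.....]
after unlink(b) →   free=[........]
after create(d) → d:[0]  free=[F.......]
after unlink(d) →   free=[........]
after create(d) → d:[0]  free=[F.......]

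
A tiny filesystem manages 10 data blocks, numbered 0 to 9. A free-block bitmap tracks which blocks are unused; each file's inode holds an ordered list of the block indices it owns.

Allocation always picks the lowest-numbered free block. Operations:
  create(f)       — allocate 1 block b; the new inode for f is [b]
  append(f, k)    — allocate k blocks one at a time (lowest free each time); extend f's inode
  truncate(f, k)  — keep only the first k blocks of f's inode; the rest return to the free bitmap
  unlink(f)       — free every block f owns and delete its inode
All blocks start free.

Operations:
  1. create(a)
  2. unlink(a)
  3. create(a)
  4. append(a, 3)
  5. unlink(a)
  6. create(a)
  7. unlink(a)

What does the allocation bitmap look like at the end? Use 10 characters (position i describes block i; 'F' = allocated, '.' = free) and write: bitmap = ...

bitmap = ..........

after create(a) → a:[0]  free=[F.........]
after unlink(a) →   free=[..........]
after create(a) → a:[0]  free=[F.........]
after append(a, 3) → a:[0, 1, 2, 3]  free=[FFFF......]
after unlink(a) →   free=[..........]
after create(a) → a:[0]  free=[F.........]
after unlink(a) →   free=[..........]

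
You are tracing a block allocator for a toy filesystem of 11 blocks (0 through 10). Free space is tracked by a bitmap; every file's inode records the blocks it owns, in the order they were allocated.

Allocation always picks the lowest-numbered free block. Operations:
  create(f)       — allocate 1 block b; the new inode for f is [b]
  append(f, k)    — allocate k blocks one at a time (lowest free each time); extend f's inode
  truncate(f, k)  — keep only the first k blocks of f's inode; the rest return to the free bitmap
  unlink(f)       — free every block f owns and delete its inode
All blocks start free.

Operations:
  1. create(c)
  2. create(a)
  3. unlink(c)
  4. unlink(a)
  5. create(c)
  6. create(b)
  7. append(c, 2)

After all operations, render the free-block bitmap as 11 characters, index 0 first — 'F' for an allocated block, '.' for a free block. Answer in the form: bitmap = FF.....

bitmap = FFFF.......

  1. create(c)  ⇒  F..........  {c→[0]}
  2. create(a)  ⇒  FF.........  {a→[1]; c→[0]}
  3. unlink(c)  ⇒  .F.........  {a→[1]}
  4. unlink(a)  ⇒  ...........  {}
  5. create(c)  ⇒  F..........  {c→[0]}
  6. create(b)  ⇒  FF.........  {b→[1]; c→[0]}
  7. append(c, 2)  ⇒  FFFF.......  {b→[1]; c→[0, 2, 3]}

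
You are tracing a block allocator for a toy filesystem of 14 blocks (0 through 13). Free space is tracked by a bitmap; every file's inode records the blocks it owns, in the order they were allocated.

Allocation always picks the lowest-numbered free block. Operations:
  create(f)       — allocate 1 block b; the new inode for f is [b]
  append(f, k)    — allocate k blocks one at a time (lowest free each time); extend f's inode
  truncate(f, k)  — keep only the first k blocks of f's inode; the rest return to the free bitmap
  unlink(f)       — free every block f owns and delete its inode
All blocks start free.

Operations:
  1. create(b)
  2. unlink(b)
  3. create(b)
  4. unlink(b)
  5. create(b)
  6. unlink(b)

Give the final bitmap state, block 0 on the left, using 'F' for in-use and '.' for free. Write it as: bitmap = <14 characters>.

bitmap = ..............

after create(b) → b:[0]  free=[F.............]
after unlink(b) →   free=[..............]
after create(b) → b:[0]  free=[F.............]
after unlink(b) →   free=[..............]
after create(b) → b:[0]  free=[F.............]
after unlink(b) →   free=[..............]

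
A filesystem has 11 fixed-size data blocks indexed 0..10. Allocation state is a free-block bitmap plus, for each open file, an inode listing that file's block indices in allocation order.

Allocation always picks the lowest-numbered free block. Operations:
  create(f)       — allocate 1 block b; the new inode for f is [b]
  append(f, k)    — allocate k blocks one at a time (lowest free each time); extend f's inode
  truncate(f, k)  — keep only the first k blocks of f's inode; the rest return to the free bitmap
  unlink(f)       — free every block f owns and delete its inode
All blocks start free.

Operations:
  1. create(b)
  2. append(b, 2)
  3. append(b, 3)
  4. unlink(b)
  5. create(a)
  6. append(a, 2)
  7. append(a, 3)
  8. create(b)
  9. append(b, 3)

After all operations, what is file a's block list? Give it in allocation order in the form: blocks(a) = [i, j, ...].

blocks(a) = [0, 1, 2, 3, 4, 5]

  1. create(b)  ⇒  F..........  {b→[0]}
  2. append(b, 2)  ⇒  FFF........  {b→[0, 1, 2]}
  3. append(b, 3)  ⇒  FFFFFF.....  {b→[0, 1, 2, 3, 4, 5]}
  4. unlink(b)  ⇒  ...........  {}
  5. create(a)  ⇒  F..........  {a→[0]}
  6. append(a, 2)  ⇒  FFF........  {a→[0, 1, 2]}
  7. append(a, 3)  ⇒  FFFFFF.....  {a→[0, 1, 2, 3, 4, 5]}
  8. create(b)  ⇒  FFFFFFF....  {a→[0, 1, 2, 3, 4, 5]; b→[6]}
  9. append(b, 3)  ⇒  FFFFFFFFFF.  {a→[0, 1, 2, 3, 4, 5]; b→[6, 7, 8, 9]}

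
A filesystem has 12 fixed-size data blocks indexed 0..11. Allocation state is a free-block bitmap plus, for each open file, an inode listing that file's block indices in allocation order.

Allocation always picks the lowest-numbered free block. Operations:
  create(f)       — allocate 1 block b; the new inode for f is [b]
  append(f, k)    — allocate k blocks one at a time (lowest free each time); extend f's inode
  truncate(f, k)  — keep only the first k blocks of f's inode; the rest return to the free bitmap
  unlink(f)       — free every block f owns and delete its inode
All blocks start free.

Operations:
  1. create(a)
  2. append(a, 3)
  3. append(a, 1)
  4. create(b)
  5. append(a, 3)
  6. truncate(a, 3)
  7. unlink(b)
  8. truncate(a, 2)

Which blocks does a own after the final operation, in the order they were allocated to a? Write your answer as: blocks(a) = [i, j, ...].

blocks(a) = [0, 1]

create(a): bitmap=F........... | a=[0]
append(a, 3): bitmap=FFFF........ | a=[0, 1, 2, 3]
append(a, 1): bitmap=FFFFF....... | a=[0, 1, 2, 3, 4]
create(b): bitmap=FFFFFF...... | a=[0, 1, 2, 3, 4] b=[5]
append(a, 3): bitmap=FFFFFFFFF... | a=[0, 1, 2, 3, 4, 6, 7, 8] b=[5]
truncate(a, 3): bitmap=FFF..F...... | a=[0, 1, 2] b=[5]
unlink(b): bitmap=FFF......... | a=[0, 1, 2]
truncate(a, 2): bitmap=FF.......... | a=[0, 1]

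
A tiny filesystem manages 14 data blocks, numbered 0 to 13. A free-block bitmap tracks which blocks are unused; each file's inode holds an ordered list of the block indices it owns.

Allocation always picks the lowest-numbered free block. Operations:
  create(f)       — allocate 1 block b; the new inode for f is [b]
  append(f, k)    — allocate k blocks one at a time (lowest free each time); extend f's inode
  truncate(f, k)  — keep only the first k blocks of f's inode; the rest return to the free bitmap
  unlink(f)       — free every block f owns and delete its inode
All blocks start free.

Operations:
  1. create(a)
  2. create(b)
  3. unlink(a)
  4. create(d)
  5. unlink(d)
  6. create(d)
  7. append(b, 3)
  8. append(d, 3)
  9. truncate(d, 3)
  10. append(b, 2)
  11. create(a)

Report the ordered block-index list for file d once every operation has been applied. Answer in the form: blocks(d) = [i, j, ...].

blocks(d) = [0, 5, 6]

[1] create(a) — a=0 (map F.............)
[2] create(b) — a=0 b=1 (map FF............)
[3] unlink(a) — b=1 (map .F............)
[4] create(d) — b=1 d=0 (map FF............)
[5] unlink(d) — b=1 (map .F............)
[6] create(d) — b=1 d=0 (map FF............)
[7] append(b, 3) — b=1,2,3,4 d=0 (map FFFFF.........)
[8] append(d, 3) — b=1,2,3,4 d=0,5,6,7 (map FFFFFFFF......)
[9] truncate(d, 3) — b=1,2,3,4 d=0,5,6 (map FFFFFFF.......)
[10] append(b, 2) — b=1,2,3,4,7,8 d=0,5,6 (map FFFFFFFFF.....)
[11] create(a) — a=9 b=1,2,3,4,7,8 d=0,5,6 (map FFFFFFFFFF....)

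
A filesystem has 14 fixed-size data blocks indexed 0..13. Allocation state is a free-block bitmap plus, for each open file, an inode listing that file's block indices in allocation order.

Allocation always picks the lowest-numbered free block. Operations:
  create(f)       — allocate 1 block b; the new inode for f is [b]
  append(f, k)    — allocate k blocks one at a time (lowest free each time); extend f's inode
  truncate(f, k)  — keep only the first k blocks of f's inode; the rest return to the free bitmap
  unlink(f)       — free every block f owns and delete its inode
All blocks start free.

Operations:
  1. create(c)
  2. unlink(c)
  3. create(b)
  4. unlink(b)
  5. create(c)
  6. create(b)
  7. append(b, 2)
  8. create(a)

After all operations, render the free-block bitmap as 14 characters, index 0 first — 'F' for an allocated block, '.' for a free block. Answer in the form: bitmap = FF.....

bitmap = FFFFF.........

  1. create(c)  ⇒  F.............  {c→[0]}
  2. unlink(c)  ⇒  ..............  {}
  3. create(b)  ⇒  F.............  {b→[0]}
  4. unlink(b)  ⇒  ..............  {}
  5. create(c)  ⇒  F.............  {c→[0]}
  6. create(b)  ⇒  FF............  {b→[1]; c→[0]}
  7. append(b, 2)  ⇒  FFFF..........  {b→[1, 2, 3]; c→[0]}
  8. create(a)  ⇒  FFFFF.........  {a→[4]; b→[1, 2, 3]; c→[0]}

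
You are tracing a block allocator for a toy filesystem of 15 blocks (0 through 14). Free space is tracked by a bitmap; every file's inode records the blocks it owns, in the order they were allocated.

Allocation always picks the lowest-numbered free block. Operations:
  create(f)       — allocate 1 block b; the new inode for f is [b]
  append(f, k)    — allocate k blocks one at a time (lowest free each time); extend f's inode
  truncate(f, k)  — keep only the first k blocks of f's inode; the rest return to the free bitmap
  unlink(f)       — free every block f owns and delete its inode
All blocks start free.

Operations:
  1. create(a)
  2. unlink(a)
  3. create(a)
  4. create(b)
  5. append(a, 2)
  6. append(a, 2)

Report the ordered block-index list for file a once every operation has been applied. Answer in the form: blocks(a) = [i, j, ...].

create(a): bitmap=F.............. | a=[0]
unlink(a): bitmap=............... | 
create(a): bitmap=F.............. | a=[0]
create(b): bitmap=FF............. | a=[0] b=[1]
append(a, 2): bitmap=FFFF........... | a=[0, 2, 3] b=[1]
append(a, 2): bitmap=FFFFFF......... | a=[0, 2, 3, 4, 5] b=[1]

blocks(a) = [0, 2, 3, 4, 5]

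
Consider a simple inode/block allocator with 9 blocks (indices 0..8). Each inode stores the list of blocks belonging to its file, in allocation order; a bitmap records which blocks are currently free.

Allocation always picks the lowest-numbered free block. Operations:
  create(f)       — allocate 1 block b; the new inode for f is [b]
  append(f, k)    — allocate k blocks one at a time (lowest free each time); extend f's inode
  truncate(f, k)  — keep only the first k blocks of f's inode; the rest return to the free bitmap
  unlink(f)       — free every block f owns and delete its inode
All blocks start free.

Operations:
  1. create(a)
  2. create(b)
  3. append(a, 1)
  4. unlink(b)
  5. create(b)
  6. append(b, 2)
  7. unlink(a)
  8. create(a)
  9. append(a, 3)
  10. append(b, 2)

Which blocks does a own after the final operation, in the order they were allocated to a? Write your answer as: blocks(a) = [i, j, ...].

create(a): bitmap=F........ | a=[0]
create(b): bitmap=FF....... | a=[0] b=[1]
append(a, 1): bitmap=FFF...... | a=[0, 2] b=[1]
unlink(b): bitmap=F.F...... | a=[0, 2]
create(b): bitmap=FFF...... | a=[0, 2] b=[1]
append(b, 2): bitmap=FFFFF.... | a=[0, 2] b=[1, 3, 4]
unlink(a): bitmap=.F.FF.... | b=[1, 3, 4]
create(a): bitmap=FF.FF.... | a=[0] b=[1, 3, 4]
append(a, 3): bitmap=FFFFFFF.. | a=[0, 2, 5, 6] b=[1, 3, 4]
append(b, 2): bitmap=FFFFFFFFF | a=[0, 2, 5, 6] b=[1, 3, 4, 7, 8]

blocks(a) = [0, 2, 5, 6]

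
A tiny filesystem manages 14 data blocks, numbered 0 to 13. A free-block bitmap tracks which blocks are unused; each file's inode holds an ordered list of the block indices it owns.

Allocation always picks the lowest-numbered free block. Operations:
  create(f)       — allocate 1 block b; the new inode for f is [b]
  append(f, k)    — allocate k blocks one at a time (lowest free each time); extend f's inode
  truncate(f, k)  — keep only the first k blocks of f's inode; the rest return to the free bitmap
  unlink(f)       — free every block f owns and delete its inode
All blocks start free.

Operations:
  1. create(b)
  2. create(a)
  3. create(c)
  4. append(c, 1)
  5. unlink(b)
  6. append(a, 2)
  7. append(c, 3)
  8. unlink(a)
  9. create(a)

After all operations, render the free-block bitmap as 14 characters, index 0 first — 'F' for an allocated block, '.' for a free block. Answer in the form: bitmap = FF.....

bitmap = F.FF.FFF......

create(b): bitmap=F............. | b=[0]
create(a): bitmap=FF............ | a=[1] b=[0]
create(c): bitmap=FFF........... | a=[1] b=[0] c=[2]
append(c, 1): bitmap=FFFF.......... | a=[1] b=[0] c=[2, 3]
unlink(b): bitmap=.FFF.......... | a=[1] c=[2, 3]
append(a, 2): bitmap=FFFFF......... | a=[1, 0, 4] c=[2, 3]
append(c, 3): bitmap=FFFFFFFF...... | a=[1, 0, 4] c=[2, 3, 5, 6, 7]
unlink(a): bitmap=..FF.FFF...... | c=[2, 3, 5, 6, 7]
create(a): bitmap=F.FF.FFF...... | a=[0] c=[2, 3, 5, 6, 7]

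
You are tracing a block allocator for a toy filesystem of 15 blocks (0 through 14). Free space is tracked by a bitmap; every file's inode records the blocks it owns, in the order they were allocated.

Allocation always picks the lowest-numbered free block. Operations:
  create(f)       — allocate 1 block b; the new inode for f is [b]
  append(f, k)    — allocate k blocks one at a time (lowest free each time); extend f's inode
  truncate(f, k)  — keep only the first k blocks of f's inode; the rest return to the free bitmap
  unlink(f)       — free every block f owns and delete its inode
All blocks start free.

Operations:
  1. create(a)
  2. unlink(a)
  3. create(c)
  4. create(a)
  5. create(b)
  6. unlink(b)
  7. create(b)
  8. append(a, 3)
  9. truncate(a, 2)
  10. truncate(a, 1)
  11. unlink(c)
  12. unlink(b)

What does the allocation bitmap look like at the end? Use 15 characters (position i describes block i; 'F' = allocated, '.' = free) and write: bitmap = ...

  1. create(a)  ⇒  F..............  {a→[0]}
  2. unlink(a)  ⇒  ...............  {}
  3. create(c)  ⇒  F..............  {c→[0]}
  4. create(a)  ⇒  FF.............  {a→[1]; c→[0]}
  5. create(b)  ⇒  FFF............  {a→[1]; b→[2]; c→[0]}
  6. unlink(b)  ⇒  FF.............  {a→[1]; c→[0]}
  7. create(b)  ⇒  FFF............  {a→[1]; b→[2]; c→[0]}
  8. append(a, 3)  ⇒  FFFFFF.........  {a→[1, 3, 4, 5]; b→[2]; c→[0]}
  9. truncate(a, 2)  ⇒  FFFF...........  {a→[1, 3]; b→[2]; c→[0]}
  10. truncate(a, 1)  ⇒  FFF............  {a→[1]; b→[2]; c→[0]}
  11. unlink(c)  ⇒  .FF............  {a→[1]; b→[2]}
  12. unlink(b)  ⇒  .F.............  {a→[1]}

bitmap = .F.............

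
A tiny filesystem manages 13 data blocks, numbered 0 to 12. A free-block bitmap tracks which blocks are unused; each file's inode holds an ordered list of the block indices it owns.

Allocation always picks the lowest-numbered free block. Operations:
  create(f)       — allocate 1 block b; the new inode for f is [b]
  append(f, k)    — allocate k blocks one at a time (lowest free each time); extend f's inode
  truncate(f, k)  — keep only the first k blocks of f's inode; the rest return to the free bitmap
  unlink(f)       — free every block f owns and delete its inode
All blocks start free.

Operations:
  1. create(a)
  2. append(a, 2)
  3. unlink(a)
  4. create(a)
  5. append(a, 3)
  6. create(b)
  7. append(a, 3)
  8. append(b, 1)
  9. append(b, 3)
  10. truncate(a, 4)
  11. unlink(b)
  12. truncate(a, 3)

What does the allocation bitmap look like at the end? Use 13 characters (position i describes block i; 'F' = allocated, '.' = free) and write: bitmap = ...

bitmap = FFF..........

after create(a) → a:[0]  free=[F............]
after append(a, 2) → a:[0, 1, 2]  free=[FFF..........]
after unlink(a) →   free=[.............]
after create(a) → a:[0]  free=[F............]
after append(a, 3) → a:[0, 1, 2, 3]  free=[FFFF.........]
after create(b) → a:[0, 1, 2, 3], b:[4]  free=[FFFFF........]
after append(a, 3) → a:[0, 1, 2, 3, 5, 6, 7], b:[4]  free=[FFFFFFFF.....]
after append(b, 1) → a:[0, 1, 2, 3, 5, 6, 7], b:[4, 8]  free=[FFFFFFFFF....]
after append(b, 3) → a:[0, 1, 2, 3, 5, 6, 7], b:[4, 8, 9, 10, 11]  free=[FFFFFFFFFFFF.]
after truncate(a, 4) → a:[0, 1, 2, 3], b:[4, 8, 9, 10, 11]  free=[FFFFF...FFFF.]
after unlink(b) → a:[0, 1, 2, 3]  free=[FFFF.........]
after truncate(a, 3) → a:[0, 1, 2]  free=[FFF..........]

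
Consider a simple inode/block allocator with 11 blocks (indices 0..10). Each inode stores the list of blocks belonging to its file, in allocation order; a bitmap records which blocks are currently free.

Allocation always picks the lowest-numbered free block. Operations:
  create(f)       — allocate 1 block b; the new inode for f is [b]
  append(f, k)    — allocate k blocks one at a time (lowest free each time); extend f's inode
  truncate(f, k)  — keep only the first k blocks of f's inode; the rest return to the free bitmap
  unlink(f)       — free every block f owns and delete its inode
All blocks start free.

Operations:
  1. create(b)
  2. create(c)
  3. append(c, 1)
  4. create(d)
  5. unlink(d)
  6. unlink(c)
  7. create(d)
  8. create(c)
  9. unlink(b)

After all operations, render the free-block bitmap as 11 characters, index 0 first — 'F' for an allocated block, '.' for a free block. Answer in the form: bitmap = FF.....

create(b): bitmap=F.......... | b=[0]
create(c): bitmap=FF......... | b=[0] c=[1]
append(c, 1): bitmap=FFF........ | b=[0] c=[1, 2]
create(d): bitmap=FFFF....... | b=[0] c=[1, 2] d=[3]
unlink(d): bitmap=FFF........ | b=[0] c=[1, 2]
unlink(c): bitmap=F.......... | b=[0]
create(d): bitmap=FF......... | b=[0] d=[1]
create(c): bitmap=FFF........ | b=[0] c=[2] d=[1]
unlink(b): bitmap=.FF........ | c=[2] d=[1]

bitmap = .FF........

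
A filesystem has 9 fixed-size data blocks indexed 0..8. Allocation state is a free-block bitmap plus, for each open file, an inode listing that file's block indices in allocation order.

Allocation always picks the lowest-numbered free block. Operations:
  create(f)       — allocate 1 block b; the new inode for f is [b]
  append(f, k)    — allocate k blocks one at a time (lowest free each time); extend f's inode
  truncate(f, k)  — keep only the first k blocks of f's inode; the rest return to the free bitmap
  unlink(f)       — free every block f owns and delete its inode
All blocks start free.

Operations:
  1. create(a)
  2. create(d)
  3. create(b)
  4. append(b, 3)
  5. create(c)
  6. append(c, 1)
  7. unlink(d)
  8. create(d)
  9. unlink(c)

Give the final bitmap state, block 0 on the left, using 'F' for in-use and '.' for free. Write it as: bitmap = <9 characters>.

bitmap = FFFFFF...

[1] create(a) — a=0 (map F........)
[2] create(d) — a=0 d=1 (map FF.......)
[3] create(b) — a=0 b=2 d=1 (map FFF......)
[4] append(b, 3) — a=0 b=2,3,4,5 d=1 (map FFFFFF...)
[5] create(c) — a=0 b=2,3,4,5 c=6 d=1 (map FFFFFFF..)
[6] append(c, 1) — a=0 b=2,3,4,5 c=6,7 d=1 (map FFFFFFFF.)
[7] unlink(d) — a=0 b=2,3,4,5 c=6,7 (map F.FFFFFF.)
[8] create(d) — a=0 b=2,3,4,5 c=6,7 d=1 (map FFFFFFFF.)
[9] unlink(c) — a=0 b=2,3,4,5 d=1 (map FFFFFF...)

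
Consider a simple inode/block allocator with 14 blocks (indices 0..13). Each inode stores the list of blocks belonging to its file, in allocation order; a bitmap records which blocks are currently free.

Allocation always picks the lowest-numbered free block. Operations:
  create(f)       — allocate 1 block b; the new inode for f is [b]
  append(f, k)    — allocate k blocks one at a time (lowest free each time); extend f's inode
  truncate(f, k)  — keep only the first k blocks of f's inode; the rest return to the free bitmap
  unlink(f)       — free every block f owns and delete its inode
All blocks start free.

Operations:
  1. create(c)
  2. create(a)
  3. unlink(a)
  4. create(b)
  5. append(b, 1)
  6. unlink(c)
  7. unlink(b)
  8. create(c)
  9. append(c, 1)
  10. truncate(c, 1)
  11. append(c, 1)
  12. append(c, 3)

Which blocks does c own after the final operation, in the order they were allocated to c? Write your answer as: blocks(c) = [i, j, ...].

blocks(c) = [0, 1, 2, 3, 4]

  1. create(c)  ⇒  F.............  {c→[0]}
  2. create(a)  ⇒  FF............  {a→[1]; c→[0]}
  3. unlink(a)  ⇒  F.............  {c→[0]}
  4. create(b)  ⇒  FF............  {b→[1]; c→[0]}
  5. append(b, 1)  ⇒  FFF...........  {b→[1, 2]; c→[0]}
  6. unlink(c)  ⇒  .FF...........  {b→[1, 2]}
  7. unlink(b)  ⇒  ..............  {}
  8. create(c)  ⇒  F.............  {c→[0]}
  9. append(c, 1)  ⇒  FF............  {c→[0, 1]}
  10. truncate(c, 1)  ⇒  F.............  {c→[0]}
  11. append(c, 1)  ⇒  FF............  {c→[0, 1]}
  12. append(c, 3)  ⇒  FFFFF.........  {c→[0, 1, 2, 3, 4]}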